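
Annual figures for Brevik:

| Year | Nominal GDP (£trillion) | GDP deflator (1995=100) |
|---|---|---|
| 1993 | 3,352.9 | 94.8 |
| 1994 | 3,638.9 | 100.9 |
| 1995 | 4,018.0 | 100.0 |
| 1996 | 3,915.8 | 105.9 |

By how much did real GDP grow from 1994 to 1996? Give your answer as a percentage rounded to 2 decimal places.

2.53%

Real GDP 1994 = 3638.9/1.009 = 3606.44.
Real GDP 1996 = 3915.8/1.059 = 3697.64.
Change = 3697.64/3606.44 − 1 = 0.0253.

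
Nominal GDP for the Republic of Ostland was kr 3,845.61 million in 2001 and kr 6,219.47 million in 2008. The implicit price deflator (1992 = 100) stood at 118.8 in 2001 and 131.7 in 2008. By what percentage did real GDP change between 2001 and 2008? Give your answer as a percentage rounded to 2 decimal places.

Deflate each year: 2001 → 3845.61/1.188 = 3237.05; 2008 → 6219.47/1.317 = 4722.45.
So real GDP changed by 4722.45/3237.05 − 1 = 0.4589, i.e. 45.89%.

45.89%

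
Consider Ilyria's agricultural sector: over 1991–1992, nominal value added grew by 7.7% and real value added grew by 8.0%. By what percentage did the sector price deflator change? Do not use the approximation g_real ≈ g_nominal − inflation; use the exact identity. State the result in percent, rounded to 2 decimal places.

(1 + g_nom) = (1 + g_real)(1 + π), so π = 1.0770 / 1.0800 − 1 = -0.00278.

-0.28%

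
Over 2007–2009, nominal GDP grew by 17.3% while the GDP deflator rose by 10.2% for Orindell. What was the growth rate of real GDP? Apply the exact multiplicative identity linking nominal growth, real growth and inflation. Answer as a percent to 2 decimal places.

6.44%

(1 + g_nom) = (1 + g_real)(1 + π), so g_real = 1.1730 / 1.1020 − 1 = 0.06443.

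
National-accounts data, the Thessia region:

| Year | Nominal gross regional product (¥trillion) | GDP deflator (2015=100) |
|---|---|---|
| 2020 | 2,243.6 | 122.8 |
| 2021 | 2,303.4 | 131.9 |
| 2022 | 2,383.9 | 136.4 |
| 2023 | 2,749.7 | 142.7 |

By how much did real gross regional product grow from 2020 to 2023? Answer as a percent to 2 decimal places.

Real gross regional product 2020 = 2243.6/1.228 = 1827.04.
Real gross regional product 2023 = 2749.7/1.427 = 1926.91.
Change = 1926.91/1827.04 − 1 = 0.0547.

5.47%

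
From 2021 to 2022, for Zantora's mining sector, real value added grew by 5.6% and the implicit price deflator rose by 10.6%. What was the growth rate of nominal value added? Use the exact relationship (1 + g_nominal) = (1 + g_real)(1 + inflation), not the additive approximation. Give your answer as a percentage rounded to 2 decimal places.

16.79%

(1 + g_nom) = (1 + g_real)(1 + π) = 1.0560 × 1.1060 = 1.16794.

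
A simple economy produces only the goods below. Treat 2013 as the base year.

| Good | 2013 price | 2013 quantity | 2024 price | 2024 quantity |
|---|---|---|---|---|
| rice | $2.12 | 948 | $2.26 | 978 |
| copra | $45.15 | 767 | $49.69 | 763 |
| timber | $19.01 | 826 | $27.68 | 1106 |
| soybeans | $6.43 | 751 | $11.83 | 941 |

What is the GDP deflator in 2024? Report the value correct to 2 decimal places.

Nominal GDP 2024 = 2.26·978 + 49.69·763 + 27.68·1106 + 11.83·941 = 81869.86.
Real GDP 2024 (at 2013 prices) = 2.12·978 + 45.15·763 + 19.01·1106 + 6.43·941 = 63598.50.
Deflator = Nominal/Real × 100 = 81869.86/63598.50 × 100 = 128.729.

128.73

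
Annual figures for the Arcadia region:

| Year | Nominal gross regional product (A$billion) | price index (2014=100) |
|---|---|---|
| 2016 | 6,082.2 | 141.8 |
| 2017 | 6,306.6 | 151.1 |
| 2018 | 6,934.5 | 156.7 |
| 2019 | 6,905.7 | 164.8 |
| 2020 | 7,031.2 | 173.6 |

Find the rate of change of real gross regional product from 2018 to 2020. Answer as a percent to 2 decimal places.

Real gross regional product 2018 = 6934.5/1.567 = 4425.34.
Real gross regional product 2020 = 7031.2/1.736 = 4050.23.
Change = 4050.23/4425.34 − 1 = -0.0848.

-8.48%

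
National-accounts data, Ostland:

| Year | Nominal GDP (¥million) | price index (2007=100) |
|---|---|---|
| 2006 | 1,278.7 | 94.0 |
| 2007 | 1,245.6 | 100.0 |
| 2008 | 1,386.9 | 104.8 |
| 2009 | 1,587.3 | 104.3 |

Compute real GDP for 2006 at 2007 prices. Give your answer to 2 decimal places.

¥1,360.32 million

Real GDP 2006 = 1278.7 / 0.940 = 1360.32.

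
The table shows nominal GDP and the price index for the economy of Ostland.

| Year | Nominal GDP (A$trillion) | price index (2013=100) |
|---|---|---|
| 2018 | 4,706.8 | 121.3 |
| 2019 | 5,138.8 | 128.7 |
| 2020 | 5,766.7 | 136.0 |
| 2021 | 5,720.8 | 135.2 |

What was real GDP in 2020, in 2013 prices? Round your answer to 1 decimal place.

Real GDP 2020 = 5766.7 / 1.360 = 4240.22.

A$4,240.2 trillion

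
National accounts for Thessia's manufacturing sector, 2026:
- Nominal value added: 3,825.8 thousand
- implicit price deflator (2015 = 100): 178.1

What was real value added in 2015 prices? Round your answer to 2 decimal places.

Real value added = Nominal / (implicit price deflator/100) = 3825.8 / 1.781 = 2148.12.

2,148.12 thousand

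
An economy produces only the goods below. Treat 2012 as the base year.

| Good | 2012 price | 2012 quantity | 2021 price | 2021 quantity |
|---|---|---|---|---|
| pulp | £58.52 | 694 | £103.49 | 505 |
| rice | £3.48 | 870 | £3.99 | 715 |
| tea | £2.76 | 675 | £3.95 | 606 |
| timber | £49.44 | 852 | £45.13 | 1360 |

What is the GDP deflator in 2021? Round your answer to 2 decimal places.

117.76

Nominal GDP 2021 = 103.49·505 + 3.99·715 + 3.95·606 + 45.13·1360 = 118885.80.
Real GDP 2021 (at 2012 prices) = 58.52·505 + 3.48·715 + 2.76·606 + 49.44·1360 = 100951.76.
Deflator = Nominal/Real × 100 = 118885.80/100951.76 × 100 = 117.765.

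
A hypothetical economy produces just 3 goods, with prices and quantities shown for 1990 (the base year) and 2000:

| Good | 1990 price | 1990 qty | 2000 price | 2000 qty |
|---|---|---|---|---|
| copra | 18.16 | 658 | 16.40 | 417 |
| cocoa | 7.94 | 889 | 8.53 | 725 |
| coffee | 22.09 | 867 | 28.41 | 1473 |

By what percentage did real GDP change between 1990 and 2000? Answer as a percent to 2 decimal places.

Real GDP 1990 = Nominal GDP 1990 = 18.16·658 + 7.94·889 + 22.09·867 = 38159.97.
Real GDP 2000 (at 1990 prices) = 18.16·417 + 7.94·725 + 22.09·1473 = 45867.79.
Real growth = 45867.79/38159.97 − 1 = 0.2020.

20.20%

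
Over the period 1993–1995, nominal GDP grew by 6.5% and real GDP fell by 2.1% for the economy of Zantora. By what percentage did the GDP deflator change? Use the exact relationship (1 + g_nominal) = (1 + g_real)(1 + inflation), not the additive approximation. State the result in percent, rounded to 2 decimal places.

(1 + g_nom) = (1 + g_real)(1 + π), so π = 1.0650 / 0.9790 − 1 = 0.08784.

8.78%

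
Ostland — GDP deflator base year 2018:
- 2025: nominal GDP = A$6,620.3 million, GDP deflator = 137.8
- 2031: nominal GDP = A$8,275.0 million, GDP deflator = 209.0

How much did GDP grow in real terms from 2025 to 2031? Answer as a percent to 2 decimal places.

Real GDP 2025 = 6620.3 / 1.378 = 4804.28.
Real GDP 2031 = 8275.0 / 2.090 = 3959.33.
Real growth = 3959.33 / 4804.28 − 1 = -0.1759.

-17.59%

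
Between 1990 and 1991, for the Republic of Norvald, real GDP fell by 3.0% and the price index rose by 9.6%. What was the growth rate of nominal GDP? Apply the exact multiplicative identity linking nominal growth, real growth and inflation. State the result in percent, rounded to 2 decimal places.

(1 + g_nom) = (1 + g_real)(1 + π) = 0.9700 × 1.0960 = 1.06312.

6.31%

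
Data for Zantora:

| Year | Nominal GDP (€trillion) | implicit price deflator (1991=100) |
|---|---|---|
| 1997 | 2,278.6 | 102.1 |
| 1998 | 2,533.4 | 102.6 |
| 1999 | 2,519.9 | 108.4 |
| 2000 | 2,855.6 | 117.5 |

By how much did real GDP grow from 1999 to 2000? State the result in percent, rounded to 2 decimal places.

4.55%

Real GDP 1999 = 2519.9/1.084 = 2324.63.
Real GDP 2000 = 2855.6/1.175 = 2430.30.
Change = 2430.30/2324.63 − 1 = 0.0455.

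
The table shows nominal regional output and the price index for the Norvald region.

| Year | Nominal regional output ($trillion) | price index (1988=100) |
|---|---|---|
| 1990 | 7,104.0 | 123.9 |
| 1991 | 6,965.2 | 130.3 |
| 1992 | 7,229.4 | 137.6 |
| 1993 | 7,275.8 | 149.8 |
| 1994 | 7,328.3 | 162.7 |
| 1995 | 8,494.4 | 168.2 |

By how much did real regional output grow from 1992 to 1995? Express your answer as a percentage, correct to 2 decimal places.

Real regional output 1992 = 7229.4/1.376 = 5253.92.
Real regional output 1995 = 8494.4/1.682 = 5050.18.
Change = 5050.18/5253.92 − 1 = -0.0388.

-3.88%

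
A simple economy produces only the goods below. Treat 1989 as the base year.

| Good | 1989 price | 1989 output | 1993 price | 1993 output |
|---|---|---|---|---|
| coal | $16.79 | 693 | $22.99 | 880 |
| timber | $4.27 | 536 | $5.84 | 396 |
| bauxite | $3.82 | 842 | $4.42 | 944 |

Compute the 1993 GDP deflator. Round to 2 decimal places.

133.10

Nominal GDP 1993 = 22.99·880 + 5.84·396 + 4.42·944 = 26716.32.
Real GDP 1993 (at 1989 prices) = 16.79·880 + 4.27·396 + 3.82·944 = 20072.20.
Deflator = Nominal/Real × 100 = 26716.32/20072.20 × 100 = 133.101.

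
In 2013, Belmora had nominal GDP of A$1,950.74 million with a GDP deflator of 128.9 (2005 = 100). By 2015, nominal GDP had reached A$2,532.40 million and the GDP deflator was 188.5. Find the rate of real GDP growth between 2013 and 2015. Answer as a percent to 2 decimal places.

Deflate each year: 2013 → 1950.74/1.289 = 1513.37; 2015 → 2532.40/1.885 = 1343.45.
So real GDP changed by 1343.45/1513.37 − 1 = -0.1123, i.e. -11.23%.

-11.23%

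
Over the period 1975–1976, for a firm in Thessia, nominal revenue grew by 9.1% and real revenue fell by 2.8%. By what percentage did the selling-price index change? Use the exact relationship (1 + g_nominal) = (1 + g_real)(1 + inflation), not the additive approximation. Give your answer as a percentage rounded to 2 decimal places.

12.24%

(1 + g_nom) = (1 + g_real)(1 + π), so π = 1.0910 / 0.9720 − 1 = 0.12243.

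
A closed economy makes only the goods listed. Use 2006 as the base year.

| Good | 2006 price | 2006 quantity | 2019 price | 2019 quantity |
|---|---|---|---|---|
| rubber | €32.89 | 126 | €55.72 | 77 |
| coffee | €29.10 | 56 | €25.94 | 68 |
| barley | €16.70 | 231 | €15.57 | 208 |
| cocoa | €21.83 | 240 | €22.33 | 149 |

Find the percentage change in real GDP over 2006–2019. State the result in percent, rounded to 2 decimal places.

Real GDP 2006 = Nominal GDP 2006 = 32.89·126 + 29.10·56 + 16.70·231 + 21.83·240 = 14870.64.
Real GDP 2019 (at 2006 prices) = 32.89·77 + 29.10·68 + 16.70·208 + 21.83·149 = 11237.60.
Real growth = 11237.60/14870.64 − 1 = -0.2443.

-24.43%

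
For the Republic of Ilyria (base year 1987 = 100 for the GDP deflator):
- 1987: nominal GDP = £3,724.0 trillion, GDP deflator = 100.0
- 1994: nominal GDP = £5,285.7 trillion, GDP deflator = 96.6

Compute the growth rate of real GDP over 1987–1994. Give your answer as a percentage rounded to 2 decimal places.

46.93%

Deflate each year: 1987 → 3724.0/1.000 = 3724.00; 1994 → 5285.7/0.966 = 5471.74.
So real GDP changed by 5471.74/3724.00 − 1 = 0.4693, i.e. 46.93%.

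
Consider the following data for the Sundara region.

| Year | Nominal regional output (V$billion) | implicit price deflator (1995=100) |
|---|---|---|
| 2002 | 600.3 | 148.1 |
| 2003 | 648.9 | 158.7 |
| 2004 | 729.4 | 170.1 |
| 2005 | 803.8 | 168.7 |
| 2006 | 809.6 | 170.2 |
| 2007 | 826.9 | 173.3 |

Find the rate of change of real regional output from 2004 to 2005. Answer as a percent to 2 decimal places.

Real regional output 2004 = 729.4/1.701 = 428.81.
Real regional output 2005 = 803.8/1.687 = 476.47.
Change = 476.47/428.81 − 1 = 0.1111.

11.11%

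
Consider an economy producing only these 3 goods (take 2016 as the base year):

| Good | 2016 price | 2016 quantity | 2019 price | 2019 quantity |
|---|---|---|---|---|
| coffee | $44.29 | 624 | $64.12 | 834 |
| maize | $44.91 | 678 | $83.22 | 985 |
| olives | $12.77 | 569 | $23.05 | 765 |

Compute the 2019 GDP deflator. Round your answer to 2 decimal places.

168.33

Nominal GDP 2019 = 64.12·834 + 83.22·985 + 23.05·765 = 153081.03.
Real GDP 2019 (at 2016 prices) = 44.29·834 + 44.91·985 + 12.77·765 = 90943.26.
Deflator = Nominal/Real × 100 = 153081.03/90943.26 × 100 = 168.326.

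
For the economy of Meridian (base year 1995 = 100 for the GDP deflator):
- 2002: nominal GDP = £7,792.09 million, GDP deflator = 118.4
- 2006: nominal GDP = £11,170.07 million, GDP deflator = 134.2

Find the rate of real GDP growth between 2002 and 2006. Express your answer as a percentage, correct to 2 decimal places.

26.47%

Real GDP 2002 = 7792.09 / 1.184 = 6581.16.
Real GDP 2006 = 11170.07 / 1.342 = 8323.45.
Real growth = 8323.45 / 6581.16 − 1 = 0.2647.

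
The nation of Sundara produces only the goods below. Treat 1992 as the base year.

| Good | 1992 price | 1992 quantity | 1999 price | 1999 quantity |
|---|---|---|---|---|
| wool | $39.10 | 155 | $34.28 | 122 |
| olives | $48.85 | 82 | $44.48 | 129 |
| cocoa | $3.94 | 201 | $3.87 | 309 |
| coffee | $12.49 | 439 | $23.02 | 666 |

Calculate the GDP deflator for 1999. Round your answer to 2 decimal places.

Nominal GDP 1999 = 34.28·122 + 44.48·129 + 3.87·309 + 23.02·666 = 26447.23.
Real GDP 1999 (at 1992 prices) = 39.10·122 + 48.85·129 + 3.94·309 + 12.49·666 = 20607.65.
Deflator = Nominal/Real × 100 = 26447.23/20607.65 × 100 = 128.337.

128.34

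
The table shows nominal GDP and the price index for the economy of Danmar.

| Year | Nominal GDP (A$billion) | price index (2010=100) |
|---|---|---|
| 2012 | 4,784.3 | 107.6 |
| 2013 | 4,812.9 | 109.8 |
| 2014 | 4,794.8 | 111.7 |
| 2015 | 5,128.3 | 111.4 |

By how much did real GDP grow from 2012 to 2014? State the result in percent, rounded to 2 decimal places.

-3.46%

Real GDP 2012 = 4784.3/1.076 = 4446.38.
Real GDP 2014 = 4794.8/1.117 = 4292.57.
Change = 4292.57/4446.38 − 1 = -0.0346.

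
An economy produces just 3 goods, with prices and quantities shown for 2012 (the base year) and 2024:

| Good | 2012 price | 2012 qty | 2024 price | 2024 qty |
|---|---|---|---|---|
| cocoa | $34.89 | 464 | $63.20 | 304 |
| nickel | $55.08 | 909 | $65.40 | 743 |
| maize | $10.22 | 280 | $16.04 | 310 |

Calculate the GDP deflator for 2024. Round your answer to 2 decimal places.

Nominal GDP 2024 = 63.20·304 + 65.40·743 + 16.04·310 = 72777.40.
Real GDP 2024 (at 2012 prices) = 34.89·304 + 55.08·743 + 10.22·310 = 54699.20.
Deflator = Nominal/Real × 100 = 72777.40/54699.20 × 100 = 133.050.

133.05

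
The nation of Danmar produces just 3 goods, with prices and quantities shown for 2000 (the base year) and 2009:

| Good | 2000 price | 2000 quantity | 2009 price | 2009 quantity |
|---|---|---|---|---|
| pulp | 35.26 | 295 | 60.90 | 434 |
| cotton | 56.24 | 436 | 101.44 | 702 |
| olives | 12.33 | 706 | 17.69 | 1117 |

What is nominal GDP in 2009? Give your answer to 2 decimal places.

117401.21

Nominal GDP 2009 = Σ (p_2009 × q_2009) = 60.90·434 + 101.44·702 + 17.69·1117 = 117401.21.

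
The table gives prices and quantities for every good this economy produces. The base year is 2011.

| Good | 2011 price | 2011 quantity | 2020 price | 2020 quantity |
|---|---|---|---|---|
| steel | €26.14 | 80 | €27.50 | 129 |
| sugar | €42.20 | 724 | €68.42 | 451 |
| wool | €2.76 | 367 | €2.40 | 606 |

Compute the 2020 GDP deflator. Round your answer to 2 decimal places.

Nominal GDP 2020 = 27.50·129 + 68.42·451 + 2.40·606 = 35859.32.
Real GDP 2020 (at 2011 prices) = 26.14·129 + 42.20·451 + 2.76·606 = 24076.82.
Deflator = Nominal/Real × 100 = 35859.32/24076.82 × 100 = 148.937.

148.94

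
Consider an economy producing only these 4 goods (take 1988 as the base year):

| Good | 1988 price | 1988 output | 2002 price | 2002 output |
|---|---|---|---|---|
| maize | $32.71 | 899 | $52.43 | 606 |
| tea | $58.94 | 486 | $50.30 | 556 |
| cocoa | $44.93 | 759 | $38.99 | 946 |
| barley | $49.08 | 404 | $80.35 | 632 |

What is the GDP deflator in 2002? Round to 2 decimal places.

Nominal GDP 2002 = 52.43·606 + 50.30·556 + 38.99·946 + 80.35·632 = 147405.12.
Real GDP 2002 (at 1988 prices) = 32.71·606 + 58.94·556 + 44.93·946 + 49.08·632 = 126115.24.
Deflator = Nominal/Real × 100 = 147405.12/126115.24 × 100 = 116.881.

116.88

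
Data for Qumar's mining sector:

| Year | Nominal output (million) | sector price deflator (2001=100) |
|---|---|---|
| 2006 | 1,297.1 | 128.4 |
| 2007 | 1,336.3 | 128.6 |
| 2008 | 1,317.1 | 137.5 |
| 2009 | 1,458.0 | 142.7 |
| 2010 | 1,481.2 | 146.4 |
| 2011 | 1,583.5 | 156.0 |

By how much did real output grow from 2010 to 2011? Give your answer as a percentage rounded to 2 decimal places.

0.33%

Real output 2010 = 1481.2/1.464 = 1011.75.
Real output 2011 = 1583.5/1.560 = 1015.06.
Change = 1015.06/1011.75 − 1 = 0.0033.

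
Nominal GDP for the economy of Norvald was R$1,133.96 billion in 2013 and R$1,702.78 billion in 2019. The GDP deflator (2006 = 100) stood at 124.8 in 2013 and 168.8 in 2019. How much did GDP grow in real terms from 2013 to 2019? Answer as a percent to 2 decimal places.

11.02%

Real GDP 2013 = 1133.96 / 1.248 = 908.62.
Real GDP 2019 = 1702.78 / 1.688 = 1008.76.
Real growth = 1008.76 / 908.62 − 1 = 0.1102.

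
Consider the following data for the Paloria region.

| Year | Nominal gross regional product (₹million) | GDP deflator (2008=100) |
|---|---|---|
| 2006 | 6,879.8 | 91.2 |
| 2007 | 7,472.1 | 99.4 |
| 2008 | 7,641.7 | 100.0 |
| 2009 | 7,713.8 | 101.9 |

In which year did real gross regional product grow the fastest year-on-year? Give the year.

2008

2007: real = 7472.1/0.994 = 7517.20; growth vs 2006 (7543.64) = -0.35%.
2008: real = 7641.7/1.000 = 7641.70; growth vs 2007 (7517.20) = 1.66%.
2009: real = 7713.8/1.019 = 7569.97; growth vs 2008 (7641.70) = -0.94%.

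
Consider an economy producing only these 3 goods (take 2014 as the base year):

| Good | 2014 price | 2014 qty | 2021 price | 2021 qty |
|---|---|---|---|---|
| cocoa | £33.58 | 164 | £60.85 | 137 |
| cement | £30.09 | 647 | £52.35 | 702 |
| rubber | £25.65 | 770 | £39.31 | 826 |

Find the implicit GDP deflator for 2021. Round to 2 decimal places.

165.33

Nominal GDP 2021 = 60.85·137 + 52.35·702 + 39.31·826 = 77556.21.
Real GDP 2021 (at 2014 prices) = 33.58·137 + 30.09·702 + 25.65·826 = 46910.54.
Deflator = Nominal/Real × 100 = 77556.21/46910.54 × 100 = 165.328.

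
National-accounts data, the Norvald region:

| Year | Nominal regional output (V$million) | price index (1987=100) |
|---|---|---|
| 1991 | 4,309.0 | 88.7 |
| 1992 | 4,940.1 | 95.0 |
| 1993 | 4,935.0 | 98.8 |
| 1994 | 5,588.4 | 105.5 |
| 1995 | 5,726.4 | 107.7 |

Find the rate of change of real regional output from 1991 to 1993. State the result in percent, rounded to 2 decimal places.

2.82%

Real regional output 1991 = 4309.0/0.887 = 4857.95.
Real regional output 1993 = 4935.0/0.988 = 4994.94.
Change = 4994.94/4857.95 − 1 = 0.0282.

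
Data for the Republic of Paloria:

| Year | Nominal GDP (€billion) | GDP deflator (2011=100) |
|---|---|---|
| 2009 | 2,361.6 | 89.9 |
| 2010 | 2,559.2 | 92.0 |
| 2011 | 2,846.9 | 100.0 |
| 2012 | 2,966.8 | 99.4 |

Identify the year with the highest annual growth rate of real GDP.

2010

2010: real = 2559.2/0.920 = 2781.74; growth vs 2009 (2626.92) = 5.89%.
2011: real = 2846.9/1.000 = 2846.90; growth vs 2010 (2781.74) = 2.34%.
2012: real = 2966.8/0.994 = 2984.71; growth vs 2011 (2846.90) = 4.84%.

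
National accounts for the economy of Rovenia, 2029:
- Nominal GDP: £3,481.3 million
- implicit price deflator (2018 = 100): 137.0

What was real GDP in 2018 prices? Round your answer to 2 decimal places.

Real GDP = Nominal / (implicit price deflator/100) = 3481.3 / 1.370 = 2541.09.

£2,541.09 million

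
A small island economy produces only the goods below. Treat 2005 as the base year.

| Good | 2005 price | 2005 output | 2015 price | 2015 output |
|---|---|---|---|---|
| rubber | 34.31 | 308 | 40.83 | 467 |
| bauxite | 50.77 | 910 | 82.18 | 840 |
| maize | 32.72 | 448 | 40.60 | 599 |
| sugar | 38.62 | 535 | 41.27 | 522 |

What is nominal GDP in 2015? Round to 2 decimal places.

133961.15

Nominal GDP 2015 = Σ (p_2015 × q_2015) = 40.83·467 + 82.18·840 + 40.60·599 + 41.27·522 = 133961.15.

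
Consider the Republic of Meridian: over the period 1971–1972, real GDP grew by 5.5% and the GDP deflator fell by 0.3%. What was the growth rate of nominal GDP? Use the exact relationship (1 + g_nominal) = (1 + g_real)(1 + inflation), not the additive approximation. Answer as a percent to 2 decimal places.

5.18%

(1 + g_nom) = (1 + g_real)(1 + π) = 1.0550 × 0.9970 = 1.05184.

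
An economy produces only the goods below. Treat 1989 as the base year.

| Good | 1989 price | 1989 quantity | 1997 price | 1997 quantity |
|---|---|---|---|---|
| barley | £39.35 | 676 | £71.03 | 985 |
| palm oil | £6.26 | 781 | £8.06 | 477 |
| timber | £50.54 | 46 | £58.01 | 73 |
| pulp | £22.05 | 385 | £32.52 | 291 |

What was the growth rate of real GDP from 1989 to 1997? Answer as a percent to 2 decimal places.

22.57%

Real GDP 1989 = Nominal GDP 1989 = 39.35·676 + 6.26·781 + 50.54·46 + 22.05·385 = 42303.75.
Real GDP 1997 (at 1989 prices) = 39.35·985 + 6.26·477 + 50.54·73 + 22.05·291 = 51851.74.
Real growth = 51851.74/42303.75 − 1 = 0.2257.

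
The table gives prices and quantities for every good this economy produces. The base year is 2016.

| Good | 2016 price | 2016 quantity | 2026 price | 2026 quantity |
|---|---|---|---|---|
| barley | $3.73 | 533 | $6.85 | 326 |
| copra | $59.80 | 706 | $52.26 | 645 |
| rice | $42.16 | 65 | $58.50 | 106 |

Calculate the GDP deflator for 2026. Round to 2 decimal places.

Nominal GDP 2026 = 6.85·326 + 52.26·645 + 58.50·106 = 42141.80.
Real GDP 2026 (at 2016 prices) = 3.73·326 + 59.80·645 + 42.16·106 = 44255.94.
Deflator = Nominal/Real × 100 = 42141.80/44255.94 × 100 = 95.223.

95.22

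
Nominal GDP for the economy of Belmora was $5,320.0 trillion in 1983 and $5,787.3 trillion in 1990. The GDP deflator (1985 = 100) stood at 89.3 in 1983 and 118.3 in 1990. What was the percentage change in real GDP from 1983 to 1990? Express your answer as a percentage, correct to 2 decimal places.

-17.88%

Real GDP 1983 = 5320.0 / 0.893 = 5957.45.
Real GDP 1990 = 5787.3 / 1.183 = 4892.05.
Real growth = 4892.05 / 5957.45 − 1 = -0.1788.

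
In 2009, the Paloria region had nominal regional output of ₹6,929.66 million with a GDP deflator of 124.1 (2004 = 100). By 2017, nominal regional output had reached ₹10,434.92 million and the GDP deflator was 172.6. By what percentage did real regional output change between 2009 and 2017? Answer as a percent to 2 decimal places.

8.27%

Deflate each year: 2009 → 6929.66/1.241 = 5583.93; 2017 → 10434.92/1.726 = 6045.72.
So real regional output changed by 6045.72/5583.93 − 1 = 0.0827, i.e. 8.27%.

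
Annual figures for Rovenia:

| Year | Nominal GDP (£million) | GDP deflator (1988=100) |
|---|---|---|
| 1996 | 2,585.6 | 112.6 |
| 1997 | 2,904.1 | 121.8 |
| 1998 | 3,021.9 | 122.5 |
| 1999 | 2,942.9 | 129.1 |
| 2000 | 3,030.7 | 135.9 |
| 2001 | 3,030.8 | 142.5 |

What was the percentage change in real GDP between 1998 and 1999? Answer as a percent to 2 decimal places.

-7.59%

Real GDP 1998 = 3021.9/1.225 = 2466.86.
Real GDP 1999 = 2942.9/1.291 = 2279.55.
Change = 2279.55/2466.86 − 1 = -0.0759.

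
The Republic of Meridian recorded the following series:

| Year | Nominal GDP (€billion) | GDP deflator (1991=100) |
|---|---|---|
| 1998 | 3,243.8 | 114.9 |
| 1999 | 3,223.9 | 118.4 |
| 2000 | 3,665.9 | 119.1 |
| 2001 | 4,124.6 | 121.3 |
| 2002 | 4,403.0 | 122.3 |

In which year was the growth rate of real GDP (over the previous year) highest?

2000

1999: real = 3223.9/1.184 = 2722.89; growth vs 1998 (2823.15) = -3.55%.
2000: real = 3665.9/1.191 = 3078.00; growth vs 1999 (2722.89) = 13.04%.
2001: real = 4124.6/1.213 = 3400.33; growth vs 2000 (3078.00) = 10.47%.
2002: real = 4403.0/1.223 = 3600.16; growth vs 2001 (3400.33) = 5.88%.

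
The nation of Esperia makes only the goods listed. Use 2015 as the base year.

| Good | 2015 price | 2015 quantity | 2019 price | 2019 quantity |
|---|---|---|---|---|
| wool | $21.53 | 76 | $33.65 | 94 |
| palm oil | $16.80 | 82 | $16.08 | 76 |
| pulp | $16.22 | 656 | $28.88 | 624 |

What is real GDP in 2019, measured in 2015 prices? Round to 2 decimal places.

Real GDP 2019 = Σ (p_2015 × q_2019) = 21.53·94 + 16.80·76 + 16.22·624 = 13421.90.

$13421.90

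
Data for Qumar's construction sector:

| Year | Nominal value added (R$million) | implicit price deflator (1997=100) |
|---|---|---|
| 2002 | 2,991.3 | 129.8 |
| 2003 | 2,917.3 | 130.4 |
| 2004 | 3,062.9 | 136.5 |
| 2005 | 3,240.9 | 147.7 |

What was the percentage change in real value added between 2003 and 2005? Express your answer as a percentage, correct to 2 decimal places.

Real value added 2003 = 2917.3/1.304 = 2237.19.
Real value added 2005 = 3240.9/1.477 = 2194.25.
Change = 2194.25/2237.19 − 1 = -0.0192.

-1.92%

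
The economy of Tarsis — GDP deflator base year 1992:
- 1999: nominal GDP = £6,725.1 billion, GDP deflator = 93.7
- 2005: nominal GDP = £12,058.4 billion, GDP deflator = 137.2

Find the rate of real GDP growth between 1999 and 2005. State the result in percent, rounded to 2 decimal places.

Real GDP 1999 = 6725.1 / 0.937 = 7177.27.
Real GDP 2005 = 12058.4 / 1.372 = 8788.92.
Real growth = 8788.92 / 7177.27 − 1 = 0.2245.

22.45%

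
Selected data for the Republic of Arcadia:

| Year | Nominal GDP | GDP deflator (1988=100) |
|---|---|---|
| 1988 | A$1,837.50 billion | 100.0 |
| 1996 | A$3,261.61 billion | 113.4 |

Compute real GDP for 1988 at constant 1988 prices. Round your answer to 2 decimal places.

A$1,837.50 billion

Real GDP = Nominal / (GDP deflator/100) = 1837.50 / 1.000 = 1837.50.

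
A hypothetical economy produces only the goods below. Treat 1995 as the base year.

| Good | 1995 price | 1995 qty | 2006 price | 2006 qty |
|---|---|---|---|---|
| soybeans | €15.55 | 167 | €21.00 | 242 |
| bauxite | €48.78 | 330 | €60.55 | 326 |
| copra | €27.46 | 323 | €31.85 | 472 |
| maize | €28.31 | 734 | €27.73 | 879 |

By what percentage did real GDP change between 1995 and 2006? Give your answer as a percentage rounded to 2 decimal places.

Real GDP 1995 = Nominal GDP 1995 = 15.55·167 + 48.78·330 + 27.46·323 + 28.31·734 = 48343.37.
Real GDP 2006 (at 1995 prices) = 15.55·242 + 48.78·326 + 27.46·472 + 28.31·879 = 57510.99.
Real growth = 57510.99/48343.37 − 1 = 0.1896.

18.96%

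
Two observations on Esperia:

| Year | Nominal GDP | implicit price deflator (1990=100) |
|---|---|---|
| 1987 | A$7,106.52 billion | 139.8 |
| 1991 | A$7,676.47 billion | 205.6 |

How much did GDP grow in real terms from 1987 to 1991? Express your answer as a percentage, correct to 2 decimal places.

-26.55%

Real GDP 1987 = 7106.52 / 1.398 = 5083.35.
Real GDP 1991 = 7676.47 / 2.056 = 3733.69.
Real growth = 3733.69 / 5083.35 − 1 = -0.2655.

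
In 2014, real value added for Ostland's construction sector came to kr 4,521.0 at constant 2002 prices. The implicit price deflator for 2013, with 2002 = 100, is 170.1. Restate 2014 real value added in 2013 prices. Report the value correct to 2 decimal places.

Real value added in 2013 prices = Real value added in 2002 prices × (P_2013/P_2002) = 4521.0 × 1.701 = 7690.22.

kr 7,690.22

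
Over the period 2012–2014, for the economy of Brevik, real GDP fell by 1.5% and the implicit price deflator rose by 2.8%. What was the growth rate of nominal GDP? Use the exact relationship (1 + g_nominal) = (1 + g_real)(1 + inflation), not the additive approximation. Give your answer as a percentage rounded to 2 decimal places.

1.26%

(1 + g_nom) = (1 + g_real)(1 + π) = 0.9850 × 1.0280 = 1.01258.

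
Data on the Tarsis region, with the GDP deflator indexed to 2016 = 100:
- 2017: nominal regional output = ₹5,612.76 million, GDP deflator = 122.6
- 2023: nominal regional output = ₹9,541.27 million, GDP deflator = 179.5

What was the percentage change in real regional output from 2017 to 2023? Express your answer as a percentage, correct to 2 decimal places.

16.11%

Deflate each year: 2017 → 5612.76/1.226 = 4578.11; 2023 → 9541.27/1.795 = 5315.47.
So real regional output changed by 5315.47/4578.11 − 1 = 0.1611, i.e. 16.11%.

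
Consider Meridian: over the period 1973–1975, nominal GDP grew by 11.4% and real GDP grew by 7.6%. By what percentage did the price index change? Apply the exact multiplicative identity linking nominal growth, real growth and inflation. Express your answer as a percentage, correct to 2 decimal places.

3.53%

(1 + g_nom) = (1 + g_real)(1 + π), so π = 1.1140 / 1.0760 − 1 = 0.03532.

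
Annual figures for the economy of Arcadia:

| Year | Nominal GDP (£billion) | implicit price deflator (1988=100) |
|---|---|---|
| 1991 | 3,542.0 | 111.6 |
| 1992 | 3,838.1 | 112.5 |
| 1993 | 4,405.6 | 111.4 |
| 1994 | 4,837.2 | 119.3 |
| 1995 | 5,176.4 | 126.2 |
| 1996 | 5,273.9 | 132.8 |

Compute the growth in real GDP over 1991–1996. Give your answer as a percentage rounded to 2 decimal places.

Real GDP 1991 = 3542.0/1.116 = 3173.84.
Real GDP 1996 = 5273.9/1.328 = 3971.31.
Change = 3971.31/3173.84 − 1 = 0.2513.

25.13%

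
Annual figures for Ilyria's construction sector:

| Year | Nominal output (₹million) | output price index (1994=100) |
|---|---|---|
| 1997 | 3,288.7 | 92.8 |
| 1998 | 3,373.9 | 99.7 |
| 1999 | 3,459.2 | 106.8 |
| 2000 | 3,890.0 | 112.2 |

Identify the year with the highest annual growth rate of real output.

2000

1998: real = 3373.9/0.997 = 3384.05; growth vs 1997 (3543.86) = -4.51%.
1999: real = 3459.2/1.068 = 3238.95; growth vs 1998 (3384.05) = -4.29%.
2000: real = 3890.0/1.122 = 3467.02; growth vs 1999 (3238.95) = 7.04%.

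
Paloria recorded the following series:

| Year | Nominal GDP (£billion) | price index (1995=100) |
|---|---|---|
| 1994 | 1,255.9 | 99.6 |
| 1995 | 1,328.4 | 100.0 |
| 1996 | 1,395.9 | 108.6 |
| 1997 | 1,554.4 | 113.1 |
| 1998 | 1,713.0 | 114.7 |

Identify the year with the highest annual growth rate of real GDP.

1998

1995: real = 1328.4/1.000 = 1328.40; growth vs 1994 (1260.94) = 5.35%.
1996: real = 1395.9/1.086 = 1285.36; growth vs 1995 (1328.40) = -3.24%.
1997: real = 1554.4/1.131 = 1374.36; growth vs 1996 (1285.36) = 6.92%.
1998: real = 1713.0/1.147 = 1493.46; growth vs 1997 (1374.36) = 8.67%.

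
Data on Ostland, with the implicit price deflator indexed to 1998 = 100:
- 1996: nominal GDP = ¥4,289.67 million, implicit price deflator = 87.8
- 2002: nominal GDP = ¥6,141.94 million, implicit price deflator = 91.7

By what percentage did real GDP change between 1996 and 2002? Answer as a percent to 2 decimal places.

Real GDP 1996 = 4289.67 / 0.878 = 4885.73.
Real GDP 2002 = 6141.94 / 0.917 = 6697.86.
Real growth = 6697.86 / 4885.73 − 1 = 0.3709.

37.09%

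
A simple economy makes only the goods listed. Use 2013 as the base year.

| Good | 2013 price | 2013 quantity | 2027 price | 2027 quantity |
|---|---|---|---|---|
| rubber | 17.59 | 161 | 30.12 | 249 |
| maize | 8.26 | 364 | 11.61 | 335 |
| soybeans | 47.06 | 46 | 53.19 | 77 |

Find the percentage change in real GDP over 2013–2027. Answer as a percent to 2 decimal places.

Real GDP 2013 = Nominal GDP 2013 = 17.59·161 + 8.26·364 + 47.06·46 = 8003.39.
Real GDP 2027 (at 2013 prices) = 17.59·249 + 8.26·335 + 47.06·77 = 10770.63.
Real growth = 10770.63/8003.39 − 1 = 0.3458.

34.58%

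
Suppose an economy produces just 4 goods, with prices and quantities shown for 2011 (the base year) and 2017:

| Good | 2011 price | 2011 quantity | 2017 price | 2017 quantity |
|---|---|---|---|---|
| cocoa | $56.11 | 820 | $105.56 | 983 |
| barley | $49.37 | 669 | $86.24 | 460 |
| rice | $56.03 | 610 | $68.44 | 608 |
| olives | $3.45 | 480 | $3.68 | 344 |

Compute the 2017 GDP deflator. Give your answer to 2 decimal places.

Nominal GDP 2017 = 105.56·983 + 86.24·460 + 68.44·608 + 3.68·344 = 186313.32.
Real GDP 2017 (at 2011 prices) = 56.11·983 + 49.37·460 + 56.03·608 + 3.45·344 = 113119.37.
Deflator = Nominal/Real × 100 = 186313.32/113119.37 × 100 = 164.705.

164.71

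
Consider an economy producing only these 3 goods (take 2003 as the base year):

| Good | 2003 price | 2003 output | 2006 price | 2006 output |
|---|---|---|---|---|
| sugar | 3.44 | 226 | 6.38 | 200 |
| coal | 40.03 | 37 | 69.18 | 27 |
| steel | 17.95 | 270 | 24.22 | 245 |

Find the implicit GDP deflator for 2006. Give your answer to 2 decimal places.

147.21

Nominal GDP 2006 = 6.38·200 + 69.18·27 + 24.22·245 = 9077.76.
Real GDP 2006 (at 2003 prices) = 3.44·200 + 40.03·27 + 17.95·245 = 6166.56.
Deflator = Nominal/Real × 100 = 9077.76/6166.56 × 100 = 147.209.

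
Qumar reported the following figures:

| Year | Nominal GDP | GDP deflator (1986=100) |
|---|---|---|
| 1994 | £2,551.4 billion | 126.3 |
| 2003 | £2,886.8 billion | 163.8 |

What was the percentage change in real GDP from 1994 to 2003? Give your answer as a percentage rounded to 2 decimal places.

-12.76%

Real GDP 1994 = 2551.4 / 1.263 = 2020.11.
Real GDP 2003 = 2886.8 / 1.638 = 1762.39.
Real growth = 1762.39 / 2020.11 − 1 = -0.1276.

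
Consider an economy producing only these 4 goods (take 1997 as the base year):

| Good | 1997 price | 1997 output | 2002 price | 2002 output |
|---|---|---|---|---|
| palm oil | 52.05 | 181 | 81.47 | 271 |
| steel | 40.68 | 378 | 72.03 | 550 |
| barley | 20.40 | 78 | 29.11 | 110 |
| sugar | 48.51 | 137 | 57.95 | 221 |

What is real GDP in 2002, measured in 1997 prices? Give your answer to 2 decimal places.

Real GDP 2002 = Σ (p_1997 × q_2002) = 52.05·271 + 40.68·550 + 20.40·110 + 48.51·221 = 49444.26.

49444.26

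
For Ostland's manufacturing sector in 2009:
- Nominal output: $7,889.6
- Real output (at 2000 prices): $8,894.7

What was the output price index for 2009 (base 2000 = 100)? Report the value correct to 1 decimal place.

88.7

output price index = (Nominal / Real) × 100 = 7889.6 / 8894.7 × 100 = 88.70.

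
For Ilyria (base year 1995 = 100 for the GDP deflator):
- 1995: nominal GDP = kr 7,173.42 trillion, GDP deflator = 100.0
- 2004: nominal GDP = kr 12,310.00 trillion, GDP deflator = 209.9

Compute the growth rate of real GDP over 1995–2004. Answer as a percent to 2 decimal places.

Real GDP 1995 = 7173.42 / 1.000 = 7173.42.
Real GDP 2004 = 12310.00 / 2.099 = 5864.70.
Real growth = 5864.70 / 7173.42 − 1 = -0.1824.

-18.24%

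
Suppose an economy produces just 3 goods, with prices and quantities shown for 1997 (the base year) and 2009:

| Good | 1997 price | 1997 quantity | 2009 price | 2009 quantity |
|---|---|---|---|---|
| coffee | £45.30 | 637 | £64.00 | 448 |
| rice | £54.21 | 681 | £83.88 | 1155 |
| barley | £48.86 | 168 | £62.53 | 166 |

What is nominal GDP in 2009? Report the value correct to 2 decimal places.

£135933.38

Nominal GDP 2009 = Σ (p_2009 × q_2009) = 64.00·448 + 83.88·1155 + 62.53·166 = 135933.38.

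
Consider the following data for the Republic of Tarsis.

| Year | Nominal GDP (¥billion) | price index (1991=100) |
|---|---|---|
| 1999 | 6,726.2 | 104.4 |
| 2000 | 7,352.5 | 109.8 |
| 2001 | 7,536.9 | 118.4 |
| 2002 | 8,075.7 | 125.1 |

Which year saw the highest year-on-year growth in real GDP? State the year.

2000

2000: real = 7352.5/1.098 = 6696.27; growth vs 1999 (6442.72) = 3.94%.
2001: real = 7536.9/1.184 = 6365.63; growth vs 2000 (6696.27) = -4.94%.
2002: real = 8075.7/1.251 = 6455.40; growth vs 2001 (6365.63) = 1.41%.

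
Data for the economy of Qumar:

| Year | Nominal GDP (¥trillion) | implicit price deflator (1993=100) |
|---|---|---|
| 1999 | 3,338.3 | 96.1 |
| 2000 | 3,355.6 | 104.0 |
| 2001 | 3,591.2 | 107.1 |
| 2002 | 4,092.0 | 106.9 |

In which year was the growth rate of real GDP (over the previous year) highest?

2000: real = 3355.6/1.040 = 3226.54; growth vs 1999 (3473.78) = -7.12%.
2001: real = 3591.2/1.071 = 3353.13; growth vs 2000 (3226.54) = 3.92%.
2002: real = 4092.0/1.069 = 3827.88; growth vs 2001 (3353.13) = 14.16%.

2002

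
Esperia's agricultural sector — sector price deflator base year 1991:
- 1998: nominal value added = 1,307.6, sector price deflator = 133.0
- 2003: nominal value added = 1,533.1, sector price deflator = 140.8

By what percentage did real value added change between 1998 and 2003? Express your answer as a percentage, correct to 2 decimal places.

10.75%

Real value added 1998 = 1307.6 / 1.330 = 983.16.
Real value added 2003 = 1533.1 / 1.408 = 1088.85.
Real growth = 1088.85 / 983.16 − 1 = 0.1075.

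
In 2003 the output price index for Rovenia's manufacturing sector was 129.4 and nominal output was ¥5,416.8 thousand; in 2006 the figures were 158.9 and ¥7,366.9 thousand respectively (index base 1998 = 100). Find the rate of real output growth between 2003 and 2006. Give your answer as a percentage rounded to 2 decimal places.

Real output 2003 = 5416.8 / 1.294 = 4186.09.
Real output 2006 = 7366.9 / 1.589 = 4636.19.
Real growth = 4636.19 / 4186.09 − 1 = 0.1075.

10.75%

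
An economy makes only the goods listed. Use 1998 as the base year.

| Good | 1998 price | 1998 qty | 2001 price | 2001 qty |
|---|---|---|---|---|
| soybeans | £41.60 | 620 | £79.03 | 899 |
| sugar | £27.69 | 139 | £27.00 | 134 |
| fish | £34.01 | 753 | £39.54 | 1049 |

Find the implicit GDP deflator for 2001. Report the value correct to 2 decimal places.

Nominal GDP 2001 = 79.03·899 + 27.00·134 + 39.54·1049 = 116143.43.
Real GDP 2001 (at 1998 prices) = 41.60·899 + 27.69·134 + 34.01·1049 = 76785.35.
Deflator = Nominal/Real × 100 = 116143.43/76785.35 × 100 = 151.257.

151.26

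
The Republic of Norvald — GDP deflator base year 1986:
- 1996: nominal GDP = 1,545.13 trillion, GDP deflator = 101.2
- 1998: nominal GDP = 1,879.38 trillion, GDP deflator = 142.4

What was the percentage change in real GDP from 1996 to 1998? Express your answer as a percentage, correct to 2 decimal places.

-13.56%

Real GDP 1996 = 1545.13 / 1.012 = 1526.81.
Real GDP 1998 = 1879.38 / 1.424 = 1319.79.
Real growth = 1319.79 / 1526.81 − 1 = -0.1356.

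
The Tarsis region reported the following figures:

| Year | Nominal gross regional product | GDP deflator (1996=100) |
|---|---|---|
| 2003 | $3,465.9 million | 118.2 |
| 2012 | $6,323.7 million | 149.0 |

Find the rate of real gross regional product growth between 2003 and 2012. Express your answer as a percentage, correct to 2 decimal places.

Deflate each year: 2003 → 3465.9/1.182 = 2932.23; 2012 → 6323.7/1.490 = 4244.09.
So real gross regional product changed by 4244.09/2932.23 − 1 = 0.4474, i.e. 44.74%.

44.74%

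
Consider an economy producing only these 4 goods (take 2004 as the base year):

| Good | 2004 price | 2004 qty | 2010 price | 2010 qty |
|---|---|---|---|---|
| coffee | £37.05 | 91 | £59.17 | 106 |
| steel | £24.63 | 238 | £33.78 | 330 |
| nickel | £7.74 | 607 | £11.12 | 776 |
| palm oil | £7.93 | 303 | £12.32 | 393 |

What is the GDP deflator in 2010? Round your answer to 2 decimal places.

145.86

Nominal GDP 2010 = 59.17·106 + 33.78·330 + 11.12·776 + 12.32·393 = 30890.30.
Real GDP 2010 (at 2004 prices) = 37.05·106 + 24.63·330 + 7.74·776 + 7.93·393 = 21177.93.
Deflator = Nominal/Real × 100 = 30890.30/21177.93 × 100 = 145.861.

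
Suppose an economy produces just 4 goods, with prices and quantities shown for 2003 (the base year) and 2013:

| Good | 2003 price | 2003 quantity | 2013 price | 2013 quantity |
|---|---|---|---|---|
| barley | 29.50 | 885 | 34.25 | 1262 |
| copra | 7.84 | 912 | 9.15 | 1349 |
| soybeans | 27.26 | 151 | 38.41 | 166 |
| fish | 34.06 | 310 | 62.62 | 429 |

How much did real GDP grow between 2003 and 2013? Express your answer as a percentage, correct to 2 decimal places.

Real GDP 2003 = Nominal GDP 2003 = 29.50·885 + 7.84·912 + 27.26·151 + 34.06·310 = 47932.44.
Real GDP 2013 (at 2003 prices) = 29.50·1262 + 7.84·1349 + 27.26·166 + 34.06·429 = 66942.06.
Real growth = 66942.06/47932.44 − 1 = 0.3966.

39.66%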